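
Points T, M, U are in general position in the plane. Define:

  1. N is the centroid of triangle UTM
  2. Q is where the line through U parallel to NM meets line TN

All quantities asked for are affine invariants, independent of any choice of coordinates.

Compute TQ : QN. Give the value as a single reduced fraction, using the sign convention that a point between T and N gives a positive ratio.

Set T = (0, 0), M = (1, 0), U = (0, 1); any affine frame gives the same invariant.
1. N is the centroid of triangle UTM ⇒ N = (1/3, 1/3)
2. Q is where the line through U parallel to NM meets line TN ⇒ Q = (2/3, 2/3)
Q = T + t·(N−T) with t = 2, so TQ:QN = t:(1−t) = 2:-1

TQ:QN = -2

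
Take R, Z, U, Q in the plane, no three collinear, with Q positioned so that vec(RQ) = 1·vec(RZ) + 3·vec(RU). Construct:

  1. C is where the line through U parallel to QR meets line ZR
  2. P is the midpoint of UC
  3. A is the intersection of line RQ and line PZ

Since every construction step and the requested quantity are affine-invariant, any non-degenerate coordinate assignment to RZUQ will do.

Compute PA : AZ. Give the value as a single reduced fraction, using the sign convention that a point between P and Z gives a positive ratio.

PA:AZ = 1/3

Work in coordinates with R = (0, 0), Z = (1, 0), U = (0, 1), Q = (1, 3).
1. C is where the line through U parallel to QR meets line ZR ⇒ C = (-1/3, 0)
2. P is the midpoint of UC ⇒ P = (-1/6, 1/2)
3. A is the intersection of line RQ and line PZ ⇒ A = (1/8, 3/8)
A = P + t·(Z−P) with t = 1/4, so PA:AZ = t:(1−t) = 1/4:3/4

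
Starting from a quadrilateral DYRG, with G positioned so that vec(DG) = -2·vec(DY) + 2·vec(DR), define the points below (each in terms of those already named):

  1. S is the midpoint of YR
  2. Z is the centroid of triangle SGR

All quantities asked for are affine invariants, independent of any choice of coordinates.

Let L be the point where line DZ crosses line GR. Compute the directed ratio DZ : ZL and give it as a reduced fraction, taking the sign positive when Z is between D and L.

Work in coordinates with D = (0, 0), Y = (1, 0), R = (0, 1), G = (-2, 2).
1. S is the midpoint of YR ⇒ S = (1/2, 1/2)
2. Z is the centroid of triangle SGR ⇒ Z = (-1/2, 7/6)
line DZ meets GR at L = (-6/11, 14/11)
Z = D + t·(L−D) with t = 11/12, so DZ:ZL = 11/12:1/12

DZ:ZL = 11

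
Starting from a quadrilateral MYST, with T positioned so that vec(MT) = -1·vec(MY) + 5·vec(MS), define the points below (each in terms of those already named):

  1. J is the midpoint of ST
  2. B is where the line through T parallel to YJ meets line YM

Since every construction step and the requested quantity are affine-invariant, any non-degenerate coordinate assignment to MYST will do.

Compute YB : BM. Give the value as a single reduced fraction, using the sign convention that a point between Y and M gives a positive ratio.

Choose coordinates M = (0, 0), Y = (1, 0), S = (0, 1), T = (-1, 5).
1. J is the midpoint of ST ⇒ J = (-1/2, 3)
2. B is where the line through T parallel to YJ meets line YM ⇒ B = (3/2, 0)
B = Y + t·(M−Y) with t = -1/2, so YB:BM = t:(1−t) = -1/2:3/2

YB:BM = -1/3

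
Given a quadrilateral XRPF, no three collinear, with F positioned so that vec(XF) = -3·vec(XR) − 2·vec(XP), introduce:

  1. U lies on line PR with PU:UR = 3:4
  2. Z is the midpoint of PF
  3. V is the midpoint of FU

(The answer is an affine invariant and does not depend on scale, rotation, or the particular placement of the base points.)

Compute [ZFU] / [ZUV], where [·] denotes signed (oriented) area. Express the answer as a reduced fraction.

Work in coordinates with X = (0, 0), R = (1, 0), P = (0, 1), F = (-3, -2).
1. U lies on line PR with PU:UR = 3:4 ⇒ U = (3/7, 4/7)
2. Z is the midpoint of PF ⇒ Z = (-3/2, -1/2)
3. V is the midpoint of FU ⇒ V = (-9/7, -5/7)
2·[ZFU] = 9/7, 2·[ZUV] = -9/14
[ZFU]:[ZUV] = 9/7:-9/14 = -2

[ZFU]:[ZUV] = -2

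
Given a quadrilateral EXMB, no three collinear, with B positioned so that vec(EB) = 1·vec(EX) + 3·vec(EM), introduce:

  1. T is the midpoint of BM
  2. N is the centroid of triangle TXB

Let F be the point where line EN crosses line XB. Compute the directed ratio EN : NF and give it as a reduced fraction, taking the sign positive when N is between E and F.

Choose coordinates E = (0, 0), X = (1, 0), M = (0, 1), B = (1, 3).
1. T is the midpoint of BM ⇒ T = (1/2, 2)
2. N is the centroid of triangle TXB ⇒ N = (5/6, 5/3)
line EN meets XB at F = (1, 2)
N = E + t·(F−E) with t = 5/6, so EN:NF = 5/6:1/6

EN:NF = 5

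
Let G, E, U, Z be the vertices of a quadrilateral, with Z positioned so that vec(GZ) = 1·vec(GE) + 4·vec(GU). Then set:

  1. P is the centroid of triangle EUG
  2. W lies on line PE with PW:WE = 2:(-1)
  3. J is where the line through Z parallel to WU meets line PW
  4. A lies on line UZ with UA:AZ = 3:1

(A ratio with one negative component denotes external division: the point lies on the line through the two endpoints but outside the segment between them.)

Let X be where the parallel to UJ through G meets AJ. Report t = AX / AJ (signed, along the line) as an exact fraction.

Work in coordinates with G = (0, 0), E = (1, 0), U = (0, 1), Z = (1, 4).
1. P is the centroid of triangle EUG ⇒ P = (1/3, 1/3)
2. W lies on line PE with PW:WE = 2:(-1) ⇒ W = (5/3, -1/3)
3. J is where the line through Z parallel to WU meets line PW ⇒ J = (43/3, -20/3)
4. A lies on line UZ with UA:AZ = 3:1 ⇒ A = (3/4, 13/4)
through G parallel to UJ: direction (43/3, -23/3); meets AJ at X = (26617/1368, -14237/1368)
X = A + t·(J−A) with t = 157/114

t = 157/114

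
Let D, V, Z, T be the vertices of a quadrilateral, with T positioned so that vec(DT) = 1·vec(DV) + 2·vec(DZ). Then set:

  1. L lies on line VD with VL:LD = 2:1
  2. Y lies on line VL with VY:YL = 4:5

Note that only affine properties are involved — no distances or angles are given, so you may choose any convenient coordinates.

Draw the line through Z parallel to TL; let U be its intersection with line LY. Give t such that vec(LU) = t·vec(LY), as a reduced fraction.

t = -9/5

Assign D = (0, 0), V = (1, 0), Z = (0, 1), T = (1, 2) — the answer is frame-independent, so this choice is without loss of generality.
1. L lies on line VD with VL:LD = 2:1 ⇒ L = (1/3, 0)
2. Y lies on line VL with VY:YL = 4:5 ⇒ Y = (19/27, 0)
through Z parallel to TL: direction (-2/3, -2); meets LY at U = (-1/3, 0)
U = L + t·(Y−L) with t = -9/5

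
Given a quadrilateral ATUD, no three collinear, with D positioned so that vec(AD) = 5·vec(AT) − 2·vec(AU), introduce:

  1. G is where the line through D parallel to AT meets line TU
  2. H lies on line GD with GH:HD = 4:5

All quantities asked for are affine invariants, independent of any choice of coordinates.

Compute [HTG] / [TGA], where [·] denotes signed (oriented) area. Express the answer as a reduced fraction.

Set A = (0, 0), T = (1, 0), U = (0, 1), D = (5, -2); any affine frame gives the same invariant.
1. G is where the line through D parallel to AT meets line TU ⇒ G = (3, -2)
2. H lies on line GD with GH:HD = 4:5 ⇒ H = (35/9, -2)
2·[HTG] = 16/9, 2·[TGA] = -2
[HTG]:[TGA] = 16/9:-2 = -8/9

[HTG]:[TGA] = -8/9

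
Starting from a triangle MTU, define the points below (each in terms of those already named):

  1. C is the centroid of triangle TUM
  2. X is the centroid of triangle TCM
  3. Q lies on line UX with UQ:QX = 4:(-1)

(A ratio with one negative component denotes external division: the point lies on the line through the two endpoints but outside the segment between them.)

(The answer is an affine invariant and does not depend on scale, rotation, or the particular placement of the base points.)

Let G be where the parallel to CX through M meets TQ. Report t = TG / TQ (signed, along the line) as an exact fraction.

t = 2

Set M = (0, 0), T = (1, 0), U = (0, 1); any affine frame gives the same invariant.
1. C is the centroid of triangle TUM ⇒ C = (1/3, 1/3)
2. X is the centroid of triangle TCM ⇒ X = (4/9, 1/9)
3. Q lies on line UX with UQ:QX = 4:(-1) ⇒ Q = (16/27, -5/27)
through M parallel to CX: direction (1/9, -2/9); meets TQ at G = (5/27, -10/27)
G = T + t·(Q−T) with t = 2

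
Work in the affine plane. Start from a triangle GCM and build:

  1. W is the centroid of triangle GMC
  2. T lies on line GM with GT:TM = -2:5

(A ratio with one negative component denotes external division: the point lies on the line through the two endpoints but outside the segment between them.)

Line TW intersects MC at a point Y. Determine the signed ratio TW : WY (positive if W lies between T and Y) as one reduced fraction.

TW:WY = 4

Work in coordinates with G = (0, 0), C = (1, 0), M = (0, 1).
1. W is the centroid of triangle GMC ⇒ W = (1/3, 1/3)
2. T lies on line GM with GT:TM = -2:5 ⇒ T = (0, -2/3)
line TW meets MC at Y = (5/12, 7/12)
W = T + t·(Y−T) with t = 4/5, so TW:WY = 4/5:1/5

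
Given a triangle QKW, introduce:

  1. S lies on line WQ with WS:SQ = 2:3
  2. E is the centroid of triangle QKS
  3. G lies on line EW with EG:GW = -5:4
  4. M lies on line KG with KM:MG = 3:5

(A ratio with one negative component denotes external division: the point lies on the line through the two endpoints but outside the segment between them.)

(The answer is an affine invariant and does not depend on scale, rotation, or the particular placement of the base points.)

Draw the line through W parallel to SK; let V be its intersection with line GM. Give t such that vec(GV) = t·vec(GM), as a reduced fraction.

Choose coordinates Q = (0, 0), K = (1, 0), W = (0, 1).
1. S lies on line WQ with WS:SQ = 2:3 ⇒ S = (0, 3/5)
2. E is the centroid of triangle QKS ⇒ E = (1/3, 1/5)
3. G lies on line EW with EG:GW = -5:4 ⇒ G = (-4/3, 21/5)
4. M lies on line KG with KM:MG = 3:5 ⇒ M = (1/8, 63/40)
through W parallel to SK: direction (1, -3/5); meets GM at V = (2/3, 3/5)
V = G + t·(M−G) with t = 48/35

t = 48/35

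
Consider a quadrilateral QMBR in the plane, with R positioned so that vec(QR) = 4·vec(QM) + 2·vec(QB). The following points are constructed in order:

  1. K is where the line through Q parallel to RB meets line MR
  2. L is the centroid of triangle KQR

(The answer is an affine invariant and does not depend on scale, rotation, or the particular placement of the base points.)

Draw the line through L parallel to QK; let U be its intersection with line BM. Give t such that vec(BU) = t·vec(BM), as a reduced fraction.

Work in coordinates with Q = (0, 0), M = (1, 0), B = (0, 1), R = (4, 2).
1. K is where the line through Q parallel to RB meets line MR ⇒ K = (8/5, 2/5)
2. L is the centroid of triangle KQR ⇒ L = (28/15, 4/5)
through L parallel to QK: direction (8/5, 2/5); meets BM at U = (8/15, 7/15)
U = B + t·(M−B) with t = 8/15

t = 8/15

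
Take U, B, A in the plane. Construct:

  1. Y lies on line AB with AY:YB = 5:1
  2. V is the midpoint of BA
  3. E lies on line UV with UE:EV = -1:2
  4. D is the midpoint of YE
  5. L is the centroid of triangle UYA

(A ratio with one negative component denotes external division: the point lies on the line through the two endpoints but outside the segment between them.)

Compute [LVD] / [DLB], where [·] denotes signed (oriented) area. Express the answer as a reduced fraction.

Assign U = (0, 0), B = (1, 0), A = (0, 1) — the answer is frame-independent, so this choice is without loss of generality.
1. Y lies on line AB with AY:YB = 5:1 ⇒ Y = (5/6, 1/6)
2. V is the midpoint of BA ⇒ V = (1/2, 1/2)
3. E lies on line UV with UE:EV = -1:2 ⇒ E = (-1/2, -1/2)
4. D is the midpoint of YE ⇒ D = (1/6, -1/6)
5. L is the centroid of triangle UYA ⇒ L = (5/18, 7/18)
2·[LVD] = -1/9, 2·[DLB] = -4/9
[LVD]:[DLB] = -1/9:-4/9 = 1/4

[LVD]:[DLB] = 1/4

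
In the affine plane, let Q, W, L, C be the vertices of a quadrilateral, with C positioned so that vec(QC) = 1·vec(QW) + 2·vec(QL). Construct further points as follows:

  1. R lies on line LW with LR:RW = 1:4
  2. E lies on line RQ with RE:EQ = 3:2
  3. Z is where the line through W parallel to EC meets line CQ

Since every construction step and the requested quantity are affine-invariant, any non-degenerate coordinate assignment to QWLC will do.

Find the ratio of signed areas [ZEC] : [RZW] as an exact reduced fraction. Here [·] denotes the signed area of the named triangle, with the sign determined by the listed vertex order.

Set Q = (0, 0), W = (1, 0), L = (0, 1), C = (1, 2); any affine frame gives the same invariant.
1. R lies on line LW with LR:RW = 1:4 ⇒ R = (1/5, 4/5)
2. E lies on line RQ with RE:EQ = 3:2 ⇒ E = (2/25, 8/25)
3. Z is where the line through W parallel to EC meets line CQ ⇒ Z = (-21/2, -21)
2·[ZEC] = -46/25, 2·[RZW] = 26
[ZEC]:[RZW] = -46/25:26 = -23/325

[ZEC]:[RZW] = -23/325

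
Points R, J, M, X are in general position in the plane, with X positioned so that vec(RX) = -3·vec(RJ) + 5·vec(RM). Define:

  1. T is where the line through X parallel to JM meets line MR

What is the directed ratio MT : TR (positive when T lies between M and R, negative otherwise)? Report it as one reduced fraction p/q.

MT:TR = -1/2

Set R = (0, 0), J = (1, 0), M = (0, 1), X = (-3, 5); any affine frame gives the same invariant.
1. T is where the line through X parallel to JM meets line MR ⇒ T = (0, 2)
T = M + t·(R−M) with t = -1, so MT:TR = t:(1−t) = -1:2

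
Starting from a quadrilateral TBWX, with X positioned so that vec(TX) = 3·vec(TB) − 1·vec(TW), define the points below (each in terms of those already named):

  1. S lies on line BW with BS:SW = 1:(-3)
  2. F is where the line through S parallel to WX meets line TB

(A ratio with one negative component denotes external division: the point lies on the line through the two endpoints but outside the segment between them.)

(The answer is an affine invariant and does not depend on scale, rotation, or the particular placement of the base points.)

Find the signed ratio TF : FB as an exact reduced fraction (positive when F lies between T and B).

TF:FB = 3

Work in coordinates with T = (0, 0), B = (1, 0), W = (0, 1), X = (3, -1).
1. S lies on line BW with BS:SW = 1:(-3) ⇒ S = (3/2, -1/2)
2. F is where the line through S parallel to WX meets line TB ⇒ F = (3/4, 0)
F = T + t·(B−T) with t = 3/4, so TF:FB = t:(1−t) = 3/4:1/4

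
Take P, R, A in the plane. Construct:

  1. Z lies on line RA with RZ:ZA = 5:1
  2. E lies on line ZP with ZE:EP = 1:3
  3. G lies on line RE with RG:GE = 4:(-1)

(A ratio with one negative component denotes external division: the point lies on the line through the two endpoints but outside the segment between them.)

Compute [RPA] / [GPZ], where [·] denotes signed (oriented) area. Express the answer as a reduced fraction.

Choose coordinates P = (0, 0), R = (1, 0), A = (0, 1).
1. Z lies on line RA with RZ:ZA = 5:1 ⇒ Z = (1/6, 5/6)
2. E lies on line ZP with ZE:EP = 1:3 ⇒ E = (1/8, 5/8)
3. G lies on line RE with RG:GE = 4:(-1) ⇒ G = (-1/6, 5/6)
2·[RPA] = -1, 2·[GPZ] = 5/18
[RPA]:[GPZ] = -1:5/18 = -18/5

[RPA]:[GPZ] = -18/5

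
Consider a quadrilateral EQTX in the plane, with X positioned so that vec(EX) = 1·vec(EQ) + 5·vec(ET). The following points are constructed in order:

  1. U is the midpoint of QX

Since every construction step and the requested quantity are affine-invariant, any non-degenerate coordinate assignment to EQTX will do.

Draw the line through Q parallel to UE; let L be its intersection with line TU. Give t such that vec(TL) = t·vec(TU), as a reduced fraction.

Assign E = (0, 0), Q = (1, 0), T = (0, 1), X = (1, 5) — the answer is frame-independent, so this choice is without loss of generality.
1. U is the midpoint of QX ⇒ U = (1, 5/2)
through Q parallel to UE: direction (-1, -5/2); meets TU at L = (7/2, 25/4)
L = T + t·(U−T) with t = 7/2

t = 7/2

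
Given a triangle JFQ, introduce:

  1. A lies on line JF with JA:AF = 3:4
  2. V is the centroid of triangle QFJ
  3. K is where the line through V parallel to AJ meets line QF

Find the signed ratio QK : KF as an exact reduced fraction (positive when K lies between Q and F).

QK:KF = 2

Assign J = (0, 0), F = (1, 0), Q = (0, 1) — the answer is frame-independent, so this choice is without loss of generality.
1. A lies on line JF with JA:AF = 3:4 ⇒ A = (3/7, 0)
2. V is the centroid of triangle QFJ ⇒ V = (1/3, 1/3)
3. K is where the line through V parallel to AJ meets line QF ⇒ K = (2/3, 1/3)
K = Q + t·(F−Q) with t = 2/3, so QK:KF = t:(1−t) = 2/3:1/3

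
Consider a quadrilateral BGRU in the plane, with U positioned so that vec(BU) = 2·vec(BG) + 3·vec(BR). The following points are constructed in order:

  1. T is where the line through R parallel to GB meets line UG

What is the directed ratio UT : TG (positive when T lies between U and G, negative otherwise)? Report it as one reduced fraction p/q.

Assign B = (0, 0), G = (1, 0), R = (0, 1), U = (2, 3) — the answer is frame-independent, so this choice is without loss of generality.
1. T is where the line through R parallel to GB meets line UG ⇒ T = (4/3, 1)
T = U + t·(G−U) with t = 2/3, so UT:TG = t:(1−t) = 2/3:1/3

UT:TG = 2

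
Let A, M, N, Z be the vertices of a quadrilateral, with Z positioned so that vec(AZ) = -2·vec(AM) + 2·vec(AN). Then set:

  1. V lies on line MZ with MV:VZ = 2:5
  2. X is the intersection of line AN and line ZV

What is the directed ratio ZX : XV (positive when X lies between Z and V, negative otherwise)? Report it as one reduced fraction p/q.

Assign A = (0, 0), M = (1, 0), N = (0, 1), Z = (-2, 2) — the answer is frame-independent, so this choice is without loss of generality.
1. V lies on line MZ with MV:VZ = 2:5 ⇒ V = (1/7, 4/7)
2. X is the intersection of line AN and line ZV ⇒ X = (0, 2/3)
X = Z + t·(V−Z) with t = 14/15, so ZX:XV = t:(1−t) = 14/15:1/15

ZX:XV = 14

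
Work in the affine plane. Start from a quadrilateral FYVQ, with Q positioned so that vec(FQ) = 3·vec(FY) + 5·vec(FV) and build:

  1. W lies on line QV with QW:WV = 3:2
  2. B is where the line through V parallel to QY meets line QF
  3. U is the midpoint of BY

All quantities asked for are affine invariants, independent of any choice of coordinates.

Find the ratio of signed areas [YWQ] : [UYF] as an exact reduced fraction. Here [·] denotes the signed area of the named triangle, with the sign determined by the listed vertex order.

Set F = (0, 0), Y = (1, 0), V = (0, 1), Q = (3, 5); any affine frame gives the same invariant.
1. W lies on line QV with QW:WV = 3:2 ⇒ W = (6/5, 13/5)
2. B is where the line through V parallel to QY meets line QF ⇒ B = (-6/5, -2)
3. U is the midpoint of BY ⇒ U = (-1/10, -1)
2·[YWQ] = -21/5, 2·[UYF] = 1
[YWQ]:[UYF] = -21/5:1 = -21/5

[YWQ]:[UYF] = -21/5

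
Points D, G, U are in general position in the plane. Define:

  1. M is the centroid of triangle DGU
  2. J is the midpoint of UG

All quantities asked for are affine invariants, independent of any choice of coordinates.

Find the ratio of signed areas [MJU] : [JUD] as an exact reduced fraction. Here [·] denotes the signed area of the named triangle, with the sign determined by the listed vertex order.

[MJU]:[JUD] = 1/3

Assign D = (0, 0), G = (1, 0), U = (0, 1) — the answer is frame-independent, so this choice is without loss of generality.
1. M is the centroid of triangle DGU ⇒ M = (1/3, 1/3)
2. J is the midpoint of UG ⇒ J = (1/2, 1/2)
2·[MJU] = 1/6, 2·[JUD] = 1/2
[MJU]:[JUD] = 1/6:1/2 = 1/3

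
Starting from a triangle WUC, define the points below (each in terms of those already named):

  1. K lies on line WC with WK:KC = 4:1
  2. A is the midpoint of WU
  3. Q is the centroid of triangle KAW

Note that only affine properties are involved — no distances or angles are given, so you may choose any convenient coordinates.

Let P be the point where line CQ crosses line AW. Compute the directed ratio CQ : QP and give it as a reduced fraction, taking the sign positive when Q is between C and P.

Set W = (0, 0), U = (1, 0), C = (0, 1); any affine frame gives the same invariant.
1. K lies on line WC with WK:KC = 4:1 ⇒ K = (0, 4/5)
2. A is the midpoint of WU ⇒ A = (1/2, 0)
3. Q is the centroid of triangle KAW ⇒ Q = (1/6, 4/15)
line CQ meets AW at P = (5/22, 0)
Q = C + t·(P−C) with t = 11/15, so CQ:QP = 11/15:4/15

CQ:QP = 11/4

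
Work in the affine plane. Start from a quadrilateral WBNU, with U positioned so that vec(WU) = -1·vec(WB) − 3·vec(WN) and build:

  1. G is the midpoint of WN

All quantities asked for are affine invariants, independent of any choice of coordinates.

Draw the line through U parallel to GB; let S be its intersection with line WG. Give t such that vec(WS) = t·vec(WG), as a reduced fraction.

t = -7

Set W = (0, 0), B = (1, 0), N = (0, 1), U = (-1, -3); any affine frame gives the same invariant.
1. G is the midpoint of WN ⇒ G = (0, 1/2)
through U parallel to GB: direction (1, -1/2); meets WG at S = (0, -7/2)
S = W + t·(G−W) with t = -7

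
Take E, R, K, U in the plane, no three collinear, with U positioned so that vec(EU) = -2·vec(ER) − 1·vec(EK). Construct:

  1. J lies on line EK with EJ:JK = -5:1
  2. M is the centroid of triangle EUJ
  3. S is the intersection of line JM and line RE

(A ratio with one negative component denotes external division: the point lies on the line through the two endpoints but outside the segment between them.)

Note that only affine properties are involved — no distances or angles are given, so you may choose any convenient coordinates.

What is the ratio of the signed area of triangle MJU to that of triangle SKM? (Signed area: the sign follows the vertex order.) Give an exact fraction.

Assign E = (0, 0), R = (1, 0), K = (0, 1), U = (-2, -1) — the answer is frame-independent, so this choice is without loss of generality.
1. J lies on line EK with EJ:JK = -5:1 ⇒ J = (0, 5/4)
2. M is the centroid of triangle EUJ ⇒ M = (-2/3, 1/12)
3. S is the intersection of line JM and line RE ⇒ S = (-5/7, 0)
2·[MJU] = 5/6, 2·[SKM] = 1/84
[MJU]:[SKM] = 5/6:1/84 = 70

[MJU]:[SKM] = 70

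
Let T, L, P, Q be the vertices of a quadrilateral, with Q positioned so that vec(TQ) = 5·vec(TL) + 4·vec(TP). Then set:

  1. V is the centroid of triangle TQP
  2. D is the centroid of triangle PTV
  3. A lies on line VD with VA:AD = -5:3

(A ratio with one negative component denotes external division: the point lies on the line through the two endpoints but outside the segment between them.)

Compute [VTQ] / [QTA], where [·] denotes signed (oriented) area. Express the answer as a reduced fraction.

[VTQ]:[QTA] = -6/11

Set T = (0, 0), L = (1, 0), P = (0, 1), Q = (5, 4); any affine frame gives the same invariant.
1. V is the centroid of triangle TQP ⇒ V = (5/3, 5/3)
2. D is the centroid of triangle PTV ⇒ D = (5/9, 8/9)
3. A lies on line VD with VA:AD = -5:3 ⇒ A = (-10/9, -5/18)
2·[VTQ] = 5/3, 2·[QTA] = -55/18
[VTQ]:[QTA] = 5/3:-55/18 = -6/11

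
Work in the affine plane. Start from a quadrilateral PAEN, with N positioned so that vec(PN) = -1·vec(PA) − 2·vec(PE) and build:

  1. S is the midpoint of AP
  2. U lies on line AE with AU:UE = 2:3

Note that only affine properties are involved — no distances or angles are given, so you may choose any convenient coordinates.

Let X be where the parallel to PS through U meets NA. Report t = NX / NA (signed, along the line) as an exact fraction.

Set P = (0, 0), A = (1, 0), E = (0, 1), N = (-1, -2); any affine frame gives the same invariant.
1. S is the midpoint of AP ⇒ S = (1/2, 0)
2. U lies on line AE with AU:UE = 2:3 ⇒ U = (3/5, 2/5)
through U parallel to PS: direction (1/2, 0); meets NA at X = (7/5, 2/5)
X = N + t·(A−N) with t = 6/5

t = 6/5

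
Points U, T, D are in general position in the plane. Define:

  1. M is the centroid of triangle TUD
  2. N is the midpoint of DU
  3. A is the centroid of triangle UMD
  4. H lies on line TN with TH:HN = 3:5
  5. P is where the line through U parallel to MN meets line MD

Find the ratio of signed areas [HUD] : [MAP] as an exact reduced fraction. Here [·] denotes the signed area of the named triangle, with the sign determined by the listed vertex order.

Assign U = (0, 0), T = (1, 0), D = (0, 1) — the answer is frame-independent, so this choice is without loss of generality.
1. M is the centroid of triangle TUD ⇒ M = (1/3, 1/3)
2. N is the midpoint of DU ⇒ N = (0, 1/2)
3. A is the centroid of triangle UMD ⇒ A = (1/9, 4/9)
4. H lies on line TN with TH:HN = 3:5 ⇒ H = (5/8, 3/16)
5. P is where the line through U parallel to MN meets line MD ⇒ P = (2/3, -1/3)
2·[HUD] = -5/8, 2·[MAP] = 1/9
[HUD]:[MAP] = -5/8:1/9 = -45/8

[HUD]:[MAP] = -45/8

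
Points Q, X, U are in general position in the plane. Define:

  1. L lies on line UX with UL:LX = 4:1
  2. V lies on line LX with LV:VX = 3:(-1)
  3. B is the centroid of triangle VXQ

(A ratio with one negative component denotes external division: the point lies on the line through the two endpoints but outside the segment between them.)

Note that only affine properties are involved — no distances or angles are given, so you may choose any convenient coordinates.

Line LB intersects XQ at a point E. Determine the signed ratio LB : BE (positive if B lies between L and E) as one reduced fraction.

Choose coordinates Q = (0, 0), X = (1, 0), U = (0, 1).
1. L lies on line UX with UL:LX = 4:1 ⇒ L = (4/5, 1/5)
2. V lies on line LX with LV:VX = 3:(-1) ⇒ V = (11/10, -1/10)
3. B is the centroid of triangle VXQ ⇒ B = (7/10, -1/30)
line LB meets XQ at E = (5/7, 0)
B = L + t·(E−L) with t = 7/6, so LB:BE = 7/6:-1/6

LB:BE = -7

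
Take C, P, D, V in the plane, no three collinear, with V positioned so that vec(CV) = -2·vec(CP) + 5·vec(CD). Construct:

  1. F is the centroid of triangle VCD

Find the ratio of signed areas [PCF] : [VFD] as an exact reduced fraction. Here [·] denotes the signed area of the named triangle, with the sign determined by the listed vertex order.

Assign C = (0, 0), P = (1, 0), D = (0, 1), V = (-2, 5) — the answer is frame-independent, so this choice is without loss of generality.
1. F is the centroid of triangle VCD ⇒ F = (-2/3, 2)
2·[PCF] = -2, 2·[VFD] = 2/3
[PCF]:[VFD] = -2:2/3 = -3

[PCF]:[VFD] = -3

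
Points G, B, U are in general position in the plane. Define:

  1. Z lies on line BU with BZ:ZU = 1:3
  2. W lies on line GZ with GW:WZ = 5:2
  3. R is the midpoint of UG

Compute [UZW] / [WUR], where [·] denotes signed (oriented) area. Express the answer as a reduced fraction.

Set G = (0, 0), B = (1, 0), U = (0, 1); any affine frame gives the same invariant.
1. Z lies on line BU with BZ:ZU = 1:3 ⇒ Z = (3/4, 1/4)
2. W lies on line GZ with GW:WZ = 5:2 ⇒ W = (15/28, 5/28)
3. R is the midpoint of UG ⇒ R = (0, 1/2)
2·[UZW] = -3/14, 2·[WUR] = 15/56
[UZW]:[WUR] = -3/14:15/56 = -4/5

[UZW]:[WUR] = -4/5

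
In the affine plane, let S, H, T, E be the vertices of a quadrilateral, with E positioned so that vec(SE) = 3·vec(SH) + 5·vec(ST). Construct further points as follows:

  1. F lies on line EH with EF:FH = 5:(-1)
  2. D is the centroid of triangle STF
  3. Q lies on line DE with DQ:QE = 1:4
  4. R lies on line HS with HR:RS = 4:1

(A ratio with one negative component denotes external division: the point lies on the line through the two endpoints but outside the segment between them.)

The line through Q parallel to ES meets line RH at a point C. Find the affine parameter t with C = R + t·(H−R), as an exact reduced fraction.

Work in coordinates with S = (0, 0), H = (1, 0), T = (0, 1), E = (3, 5).
1. F lies on line EH with EF:FH = 5:(-1) ⇒ F = (1/2, -5/4)
2. D is the centroid of triangle STF ⇒ D = (1/6, -1/12)
3. Q lies on line DE with DQ:QE = 1:4 ⇒ Q = (11/15, 14/15)
4. R lies on line HS with HR:RS = 4:1 ⇒ R = (1/5, 0)
through Q parallel to ES: direction (-3, -5); meets RH at C = (13/75, 0)
C = R + t·(H−R) with t = -1/30

t = -1/30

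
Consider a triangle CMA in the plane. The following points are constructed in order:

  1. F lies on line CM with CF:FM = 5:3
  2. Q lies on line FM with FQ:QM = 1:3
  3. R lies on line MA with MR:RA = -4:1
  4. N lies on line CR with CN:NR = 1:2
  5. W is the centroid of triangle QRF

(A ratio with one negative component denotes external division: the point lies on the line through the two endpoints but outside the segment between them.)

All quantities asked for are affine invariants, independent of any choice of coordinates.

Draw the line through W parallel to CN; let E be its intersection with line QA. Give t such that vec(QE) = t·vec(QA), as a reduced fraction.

Set C = (0, 0), M = (1, 0), A = (0, 1); any affine frame gives the same invariant.
1. F lies on line CM with CF:FM = 5:3 ⇒ F = (5/8, 0)
2. Q lies on line FM with FQ:QM = 1:3 ⇒ Q = (23/32, 0)
3. R lies on line MA with MR:RA = -4:1 ⇒ R = (-1/3, 4/3)
4. N lies on line CR with CN:NR = 1:2 ⇒ N = (-1/9, 4/9)
5. W is the centroid of triangle QRF ⇒ W = (97/288, 4/9)
through W parallel to CN: direction (-1/9, 4/9); meets QA at E = (437/1440, 26/45)
E = Q + t·(A−Q) with t = 26/45

t = 26/45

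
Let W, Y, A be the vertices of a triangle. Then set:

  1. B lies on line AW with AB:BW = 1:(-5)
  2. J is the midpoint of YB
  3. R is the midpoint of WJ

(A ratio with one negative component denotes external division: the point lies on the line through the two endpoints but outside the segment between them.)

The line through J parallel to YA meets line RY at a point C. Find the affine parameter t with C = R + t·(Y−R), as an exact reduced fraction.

Choose coordinates W = (0, 0), Y = (1, 0), A = (0, 1).
1. B lies on line AW with AB:BW = 1:(-5) ⇒ B = (0, 5/4)
2. J is the midpoint of YB ⇒ J = (1/2, 5/8)
3. R is the midpoint of WJ ⇒ R = (1/4, 5/16)
through J parallel to YA: direction (-1, 1); meets RY at C = (17/14, -5/56)
C = R + t·(Y−R) with t = 9/7

t = 9/7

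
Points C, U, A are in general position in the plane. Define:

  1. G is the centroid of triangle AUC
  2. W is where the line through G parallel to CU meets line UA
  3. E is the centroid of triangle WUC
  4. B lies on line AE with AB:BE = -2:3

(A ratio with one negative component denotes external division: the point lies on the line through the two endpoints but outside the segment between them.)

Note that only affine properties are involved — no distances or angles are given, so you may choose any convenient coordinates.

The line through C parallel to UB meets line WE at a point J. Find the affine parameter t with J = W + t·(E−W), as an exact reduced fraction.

Set C = (0, 0), U = (1, 0), A = (0, 1); any affine frame gives the same invariant.
1. G is the centroid of triangle AUC ⇒ G = (1/3, 1/3)
2. W is where the line through G parallel to CU meets line UA ⇒ W = (2/3, 1/3)
3. E is the centroid of triangle WUC ⇒ E = (5/9, 1/9)
4. B lies on line AE with AB:BE = -2:3 ⇒ B = (-10/9, 25/9)
through C parallel to UB: direction (-19/9, 25/9); meets WE at J = (19/63, -25/63)
J = W + t·(E−W) with t = 23/7

t = 23/7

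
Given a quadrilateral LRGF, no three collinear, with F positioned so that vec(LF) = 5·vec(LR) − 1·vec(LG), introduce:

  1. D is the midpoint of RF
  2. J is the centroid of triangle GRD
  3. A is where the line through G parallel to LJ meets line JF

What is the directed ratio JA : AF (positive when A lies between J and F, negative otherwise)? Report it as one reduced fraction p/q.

JA:AF = -8/21

Choose coordinates L = (0, 0), R = (1, 0), G = (0, 1), F = (5, -1).
1. D is the midpoint of RF ⇒ D = (3, -1/2)
2. J is the centroid of triangle GRD ⇒ J = (4/3, 1/6)
3. A is where the line through G parallel to LJ meets line JF ⇒ A = (-12/13, 23/26)
A = J + t·(F−J) with t = -8/13, so JA:AF = t:(1−t) = -8/13:21/13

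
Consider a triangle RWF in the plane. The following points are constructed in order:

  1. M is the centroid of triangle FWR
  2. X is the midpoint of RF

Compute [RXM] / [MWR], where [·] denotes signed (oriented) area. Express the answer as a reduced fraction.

Work in coordinates with R = (0, 0), W = (1, 0), F = (0, 1).
1. M is the centroid of triangle FWR ⇒ M = (1/3, 1/3)
2. X is the midpoint of RF ⇒ X = (0, 1/2)
2·[RXM] = -1/6, 2·[MWR] = -1/3
[RXM]:[MWR] = -1/6:-1/3 = 1/2

[RXM]:[MWR] = 1/2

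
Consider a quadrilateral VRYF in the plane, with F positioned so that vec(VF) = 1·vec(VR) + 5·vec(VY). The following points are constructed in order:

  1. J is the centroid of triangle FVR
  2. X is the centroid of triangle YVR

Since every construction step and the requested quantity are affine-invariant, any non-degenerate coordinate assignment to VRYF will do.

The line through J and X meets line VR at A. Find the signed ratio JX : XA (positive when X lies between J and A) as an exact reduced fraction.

Choose coordinates V = (0, 0), R = (1, 0), Y = (0, 1), F = (1, 5).
1. J is the centroid of triangle FVR ⇒ J = (2/3, 5/3)
2. X is the centroid of triangle YVR ⇒ X = (1/3, 1/3)
line JX meets VR at A = (1/4, 0)
X = J + t·(A−J) with t = 4/5, so JX:XA = 4/5:1/5

JX:XA = 4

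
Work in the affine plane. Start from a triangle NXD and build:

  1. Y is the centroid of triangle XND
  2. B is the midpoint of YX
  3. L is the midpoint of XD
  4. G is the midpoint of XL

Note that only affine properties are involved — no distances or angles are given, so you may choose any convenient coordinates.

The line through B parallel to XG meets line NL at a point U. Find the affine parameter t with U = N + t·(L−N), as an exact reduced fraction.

t = 5/6

Choose coordinates N = (0, 0), X = (1, 0), D = (0, 1).
1. Y is the centroid of triangle XND ⇒ Y = (1/3, 1/3)
2. B is the midpoint of YX ⇒ B = (2/3, 1/6)
3. L is the midpoint of XD ⇒ L = (1/2, 1/2)
4. G is the midpoint of XL ⇒ G = (3/4, 1/4)
through B parallel to XG: direction (-1/4, 1/4); meets NL at U = (5/12, 5/12)
U = N + t·(L−N) with t = 5/6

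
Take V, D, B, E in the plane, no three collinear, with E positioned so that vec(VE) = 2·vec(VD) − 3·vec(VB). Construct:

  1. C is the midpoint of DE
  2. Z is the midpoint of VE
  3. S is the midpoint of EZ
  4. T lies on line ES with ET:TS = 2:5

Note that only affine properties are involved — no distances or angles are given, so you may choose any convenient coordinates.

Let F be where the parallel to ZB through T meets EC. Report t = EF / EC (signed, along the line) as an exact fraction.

t = -4/7

Work in coordinates with V = (0, 0), D = (1, 0), B = (0, 1), E = (2, -3).
1. C is the midpoint of DE ⇒ C = (3/2, -3/2)
2. Z is the midpoint of VE ⇒ Z = (1, -3/2)
3. S is the midpoint of EZ ⇒ S = (3/2, -9/4)
4. T lies on line ES with ET:TS = 2:5 ⇒ T = (13/7, -39/14)
through T parallel to ZB: direction (-1, 5/2); meets EC at F = (16/7, -27/7)
F = E + t·(C−E) with t = -4/7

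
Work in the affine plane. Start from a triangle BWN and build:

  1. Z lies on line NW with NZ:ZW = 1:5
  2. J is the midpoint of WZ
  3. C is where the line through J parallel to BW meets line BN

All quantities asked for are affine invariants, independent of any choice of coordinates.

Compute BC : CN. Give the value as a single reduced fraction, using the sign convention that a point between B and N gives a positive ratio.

Choose coordinates B = (0, 0), W = (1, 0), N = (0, 1).
1. Z lies on line NW with NZ:ZW = 1:5 ⇒ Z = (1/6, 5/6)
2. J is the midpoint of WZ ⇒ J = (7/12, 5/12)
3. C is where the line through J parallel to BW meets line BN ⇒ C = (0, 5/12)
C = B + t·(N−B) with t = 5/12, so BC:CN = t:(1−t) = 5/12:7/12

BC:CN = 5/7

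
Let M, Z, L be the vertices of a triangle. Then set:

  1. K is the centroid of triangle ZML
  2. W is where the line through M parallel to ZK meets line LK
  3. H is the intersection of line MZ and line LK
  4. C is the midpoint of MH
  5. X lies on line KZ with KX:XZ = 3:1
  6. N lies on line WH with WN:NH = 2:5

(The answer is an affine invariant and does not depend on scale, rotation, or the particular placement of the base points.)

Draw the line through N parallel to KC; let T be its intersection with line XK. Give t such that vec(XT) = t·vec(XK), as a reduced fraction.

Choose coordinates M = (0, 0), Z = (1, 0), L = (0, 1).
1. K is the centroid of triangle ZML ⇒ K = (1/3, 1/3)
2. W is where the line through M parallel to ZK meets line LK ⇒ W = (2/3, -1/3)
3. H is the intersection of line MZ and line LK ⇒ H = (1/2, 0)
4. C is the midpoint of MH ⇒ C = (1/4, 0)
5. X lies on line KZ with KX:XZ = 3:1 ⇒ X = (5/6, 1/12)
6. N lies on line WH with WN:NH = 2:5 ⇒ N = (13/21, -5/21)
through N parallel to KC: direction (-1/12, -1/3); meets XK at T = (5/7, 1/7)
T = X + t·(K−X) with t = 5/21

t = 5/21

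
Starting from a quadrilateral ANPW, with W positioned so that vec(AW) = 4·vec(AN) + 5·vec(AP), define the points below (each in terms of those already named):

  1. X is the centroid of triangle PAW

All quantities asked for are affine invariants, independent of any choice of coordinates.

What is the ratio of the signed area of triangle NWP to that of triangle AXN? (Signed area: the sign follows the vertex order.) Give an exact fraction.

Work in coordinates with A = (0, 0), N = (1, 0), P = (0, 1), W = (4, 5).
1. X is the centroid of triangle PAW ⇒ X = (4/3, 2)
2·[NWP] = 8, 2·[AXN] = -2
[NWP]:[AXN] = 8:-2 = -4

[NWP]:[AXN] = -4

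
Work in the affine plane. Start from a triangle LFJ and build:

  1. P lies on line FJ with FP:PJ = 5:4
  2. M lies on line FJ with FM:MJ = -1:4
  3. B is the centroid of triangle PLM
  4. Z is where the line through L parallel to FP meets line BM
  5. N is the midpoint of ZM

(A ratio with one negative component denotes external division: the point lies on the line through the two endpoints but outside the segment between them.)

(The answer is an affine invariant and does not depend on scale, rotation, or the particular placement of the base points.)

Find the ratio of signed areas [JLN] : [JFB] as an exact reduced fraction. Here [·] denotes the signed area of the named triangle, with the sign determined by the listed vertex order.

[JLN]:[JFB] = -2/3

Work in coordinates with L = (0, 0), F = (1, 0), J = (0, 1).
1. P lies on line FJ with FP:PJ = 5:4 ⇒ P = (4/9, 5/9)
2. M lies on line FJ with FM:MJ = -1:4 ⇒ M = (4/3, -1/3)
3. B is the centroid of triangle PLM ⇒ B = (16/27, 2/27)
4. Z is where the line through L parallel to FP meets line BM ⇒ Z = (-8/9, 8/9)
5. N is the midpoint of ZM ⇒ N = (2/9, 5/18)
2·[JLN] = 2/9, 2·[JFB] = -1/3
[JLN]:[JFB] = 2/9:-1/3 = -2/3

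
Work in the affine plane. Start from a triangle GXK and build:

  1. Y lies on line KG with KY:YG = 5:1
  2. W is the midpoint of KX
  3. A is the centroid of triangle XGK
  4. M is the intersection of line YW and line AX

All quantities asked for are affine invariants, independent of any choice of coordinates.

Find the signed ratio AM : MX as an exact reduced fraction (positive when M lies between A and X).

AM:MX = -1/15

Assign G = (0, 0), X = (1, 0), K = (0, 1) — the answer is frame-independent, so this choice is without loss of generality.
1. Y lies on line KG with KY:YG = 5:1 ⇒ Y = (0, 1/6)
2. W is the midpoint of KX ⇒ W = (1/2, 1/2)
3. A is the centroid of triangle XGK ⇒ A = (1/3, 1/3)
4. M is the intersection of line YW and line AX ⇒ M = (2/7, 5/14)
M = A + t·(X−A) with t = -1/14, so AM:MX = t:(1−t) = -1/14:15/14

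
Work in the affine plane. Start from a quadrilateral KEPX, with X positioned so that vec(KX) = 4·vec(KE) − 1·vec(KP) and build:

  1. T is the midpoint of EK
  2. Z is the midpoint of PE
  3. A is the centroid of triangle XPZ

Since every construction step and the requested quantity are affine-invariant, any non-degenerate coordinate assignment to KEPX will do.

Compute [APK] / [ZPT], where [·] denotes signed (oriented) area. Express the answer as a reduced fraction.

Work in coordinates with K = (0, 0), E = (1, 0), P = (0, 1), X = (4, -1).
1. T is the midpoint of EK ⇒ T = (1/2, 0)
2. Z is the midpoint of PE ⇒ Z = (1/2, 1/2)
3. A is the centroid of triangle XPZ ⇒ A = (3/2, 1/6)
2·[APK] = 3/2, 2·[ZPT] = 1/4
[APK]:[ZPT] = 3/2:1/4 = 6

[APK]:[ZPT] = 6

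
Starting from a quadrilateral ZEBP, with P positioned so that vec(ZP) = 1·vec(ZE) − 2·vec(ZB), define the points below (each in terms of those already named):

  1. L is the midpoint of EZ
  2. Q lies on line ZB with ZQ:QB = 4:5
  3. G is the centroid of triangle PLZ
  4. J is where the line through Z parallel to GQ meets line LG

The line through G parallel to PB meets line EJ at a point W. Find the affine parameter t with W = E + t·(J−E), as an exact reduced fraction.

t = 39/47

Choose coordinates Z = (0, 0), E = (1, 0), B = (0, 1), P = (1, -2).
1. L is the midpoint of EZ ⇒ L = (1/2, 0)
2. Q lies on line ZB with ZQ:QB = 4:5 ⇒ Q = (0, 4/9)
3. G is the centroid of triangle PLZ ⇒ G = (1/2, -2/3)
4. J is where the line through Z parallel to GQ meets line LG ⇒ J = (1/2, -10/9)
through G parallel to PB: direction (-1, 3); meets EJ at W = (55/94, -130/141)
W = E + t·(J−E) with t = 39/47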